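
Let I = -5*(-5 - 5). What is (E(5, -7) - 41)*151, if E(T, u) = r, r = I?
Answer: 1359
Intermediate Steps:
I = 50 (I = -5*(-10) = 50)
r = 50
E(T, u) = 50
(E(5, -7) - 41)*151 = (50 - 41)*151 = 9*151 = 1359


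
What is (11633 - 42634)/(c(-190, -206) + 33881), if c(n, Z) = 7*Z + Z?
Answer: -31001/32233 ≈ -0.96178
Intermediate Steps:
c(n, Z) = 8*Z
(11633 - 42634)/(c(-190, -206) + 33881) = (11633 - 42634)/(8*(-206) + 33881) = -31001/(-1648 + 33881) = -31001/32233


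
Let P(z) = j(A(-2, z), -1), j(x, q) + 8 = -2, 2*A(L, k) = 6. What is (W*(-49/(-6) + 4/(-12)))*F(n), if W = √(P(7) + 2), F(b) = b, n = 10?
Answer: 470*I*√2/3 ≈ 221.56*I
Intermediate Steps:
A(L, k) = 3 (A(L, k) = (½)*6 = 3)
j(x, q) = -10 (j(x, q) = -8 - 2 = -10)
P(z) = -10
W = 2*I*√2 (W = √(-10 + 2) = √(-8) = 2*I*√2 ≈ 2.8284*I)
(W*(-49/(-6) + 4/(-12)))*F(n) = ((2*I*√2)*(-49/(-6) + 4/(-12)))*10 = ((2*I*√2)*(-49*(-⅙) + 4*(-1/12)))*10 = ((2*I*√2)*(49/6 - ⅓))*10 = ((2*I*√2)*(47/6))*10 = (47*I*√2/3)*10 = 470*I*√2/3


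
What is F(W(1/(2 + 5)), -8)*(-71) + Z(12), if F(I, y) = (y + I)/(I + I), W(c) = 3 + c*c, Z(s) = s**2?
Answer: 14987/74 ≈ 202.53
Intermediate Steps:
W(c) = 3 + c**2
F(I, y) = (I + y)/(2*I) (F(I, y) = (I + y)/((2*I)) = (I + y)*(1/(2*I)) = (I + y)/(2*I))
F(W(1/(2 + 5)), -8)*(-71) + Z(12) = (((3 + (1/(2 + 5))**2) - 8)/(2*(3 + (1/(2 + 5))**2)))*(-71) + 12**2 = (((3 + (1/7)**2) - 8)/(2*(3 + (1/7)**2)))*(-71) + 144 = (((3 + 1/49) - 8)/(2*(3 + 1/49)))*(-71) + 144 = ((148/49 - 8)/(2*(148/49)))*(-71) + 144 = ((1/2)*(49/148)*(-244/49))*(-71) + 144 = -61/74*(-71) + 144 = 4331/74 + 144 = 14987/74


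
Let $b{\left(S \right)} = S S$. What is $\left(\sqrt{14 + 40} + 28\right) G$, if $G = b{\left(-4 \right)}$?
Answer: $448 + 48 \sqrt{6} \approx 565.58$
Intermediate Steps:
$b{\left(S \right)} = S^{2}$
$G = 16$ ($G = \left(-4\right)^{2} = 16$)
$\left(\sqrt{14 + 40} + 28\right) G = \left(\sqrt{14 + 40} + 28\right) 16 = \left(\sqrt{54} + 28\right) 16 = \left(3 \sqrt{6} + 28\right) 16 = \left(28 + 3 \sqrt{6}\right) 16 = 448 + 48 \sqrt{6}$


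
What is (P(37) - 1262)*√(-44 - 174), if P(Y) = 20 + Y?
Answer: -1205*I*√218 ≈ -17792.0*I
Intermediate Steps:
(P(37) - 1262)*√(-44 - 174) = ((20 + 37) - 1262)*√(-44 - 174) = (57 - 1262)*√(-218) = -1205*I*√218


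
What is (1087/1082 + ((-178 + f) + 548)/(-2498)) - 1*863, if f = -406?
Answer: -1164896595/1351418 ≈ -861.98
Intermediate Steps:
(1087/1082 + ((-178 + f) + 548)/(-2498)) - 1*863 = (1087/1082 + ((-178 - 406) + 548)/(-2498)) - 1*863 = (1087*(1/1082) + (-584 + 548)*(-1/2498)) - 863 = (1087/1082 - 36*(-1/2498)) - 863 = (1087/1082 + 18/1249) - 863 = 1377139/1351418 - 863 = -1164896595/1351418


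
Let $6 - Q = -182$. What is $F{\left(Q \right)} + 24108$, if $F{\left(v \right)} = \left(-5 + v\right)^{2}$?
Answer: $57597$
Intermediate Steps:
$Q = 188$ ($Q = 6 - -182 = 6 + 182 = 188$)
$F{\left(Q \right)} + 24108 = \left(-5 + 188\right)^{2} + 24108 = 183^{2} + 24108 = 33489 + 24108 = 57597$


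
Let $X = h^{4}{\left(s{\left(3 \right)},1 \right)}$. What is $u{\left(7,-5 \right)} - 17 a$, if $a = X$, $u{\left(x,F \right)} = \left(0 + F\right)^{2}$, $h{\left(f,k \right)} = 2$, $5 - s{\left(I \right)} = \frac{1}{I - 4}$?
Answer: $-247$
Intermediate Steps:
$s{\left(I \right)} = 5 - \frac{1}{-4 + I}$ ($s{\left(I \right)} = 5 - \frac{1}{I - 4} = 5 - \frac{1}{-4 + I}$)
$u{\left(x,F \right)} = F^{2}$
$X = 16$ ($X = 2^{4} = 16$)
$a = 16$
$u{\left(7,-5 \right)} - 17 a = \left(-5\right)^{2} - 272 = 25 - 272 = -247$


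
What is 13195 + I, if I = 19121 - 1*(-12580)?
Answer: 44896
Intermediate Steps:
I = 31701 (I = 19121 + 12580 = 31701)
13195 + I = 13195 + 31701 = 44896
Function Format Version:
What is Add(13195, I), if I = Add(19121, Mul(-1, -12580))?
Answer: 44896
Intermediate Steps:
I = 31701 (I = Add(19121, 12580) = 31701)
Add(13195, I) = Add(13195, 31701) = 44896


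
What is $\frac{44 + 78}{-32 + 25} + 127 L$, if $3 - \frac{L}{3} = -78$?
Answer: $\frac{215905}{7} \approx 30844.0$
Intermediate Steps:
$L = 243$ ($L = 9 - -234 = 9 + 234 = 243$)
$\frac{44 + 78}{-32 + 25} + 127 L = \frac{44 + 78}{-32 + 25} + 127 \cdot 243 = \frac{122}{-7} + 30861 = 122 \left(- \frac{1}{7}\right) + 30861 = - \frac{122}{7} + 30861 = \frac{215905}{7}$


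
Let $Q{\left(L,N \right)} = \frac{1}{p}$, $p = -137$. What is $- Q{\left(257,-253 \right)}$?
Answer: $\frac{1}{137} \approx 0.0072993$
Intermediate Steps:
$Q{\left(L,N \right)} = - \frac{1}{137}$ ($Q{\left(L,N \right)} = \frac{1}{-137} = - \frac{1}{137}$)
$- Q{\left(257,-253 \right)} = \left(-1\right) \left(- \frac{1}{137}\right) = \frac{1}{137}$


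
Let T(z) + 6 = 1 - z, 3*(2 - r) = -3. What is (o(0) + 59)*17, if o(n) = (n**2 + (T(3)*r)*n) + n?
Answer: 1003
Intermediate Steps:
r = 3 (r = 2 - 1/3*(-3) = 2 + 1 = 3)
T(z) = -5 - z (T(z) = -6 + (1 - z) = -5 - z)
o(n) = n**2 - 23*n (o(n) = (n**2 + ((-5 - 1*3)*3)*n) + n = (n**2 + ((-5 - 3)*3)*n) + n = (n**2 + (-8*3)*n) + n = (n**2 - 24*n) + n = n**2 - 23*n)
(o(0) + 59)*17 = (0*(-23 + 0) + 59)*17 = (0*(-23) + 59)*17 = (0 + 59)*17 = 59*17 = 1003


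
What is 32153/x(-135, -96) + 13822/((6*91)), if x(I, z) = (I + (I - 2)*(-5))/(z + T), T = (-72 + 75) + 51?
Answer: -16584784/6825 ≈ -2430.0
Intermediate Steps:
T = 54 (T = 3 + 51 = 54)
x(I, z) = (10 - 4*I)/(54 + z) (x(I, z) = (I + (I - 2)*(-5))/(z + 54) = (I + (-2 + I)*(-5))/(54 + z) = (I + (10 - 5*I))/(54 + z) = (10 - 4*I)/(54 + z))
32153/x(-135, -96) + 13822/((6*91)) = 32153/((2*(5 - 2*(-135))/(54 - 96))) + 13822/((6*91)) = 32153/((2*(5 + 270)/(-42))) + 13822/546 = 32153/((2*(-1/42)*275)) + 13822*(1/546) = 32153/(-275/21) + 6911/273 = 32153*(-21/275) + 6911/273 = -61383/25 + 6911/273 = -16584784/6825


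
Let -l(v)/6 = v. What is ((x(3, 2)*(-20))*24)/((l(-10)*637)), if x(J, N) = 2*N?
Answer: -32/637 ≈ -0.050235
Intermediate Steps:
l(v) = -6*v
((x(3, 2)*(-20))*24)/((l(-10)*637)) = (((2*2)*(-20))*24)/((-6*(-10)*637)) = ((4*(-20))*24)/((60*637)) = -80*24/38220 = -1920*1/38220 = -32/637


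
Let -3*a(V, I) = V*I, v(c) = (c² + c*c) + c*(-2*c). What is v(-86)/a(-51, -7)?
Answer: 0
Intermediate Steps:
v(c) = 0 (v(c) = (c² + c²) - 2*c² = 2*c² - 2*c² = 0)
a(V, I) = -I*V/3 (a(V, I) = -V*I/3 = -I*V/3)
v(-86)/a(-51, -7) = 0/((-⅓*(-7)*(-51))) = 0/(-119) = 0*(-1/119) = 0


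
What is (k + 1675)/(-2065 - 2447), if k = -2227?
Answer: 23/188 ≈ 0.12234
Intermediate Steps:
(k + 1675)/(-2065 - 2447) = (-2227 + 1675)/(-2065 - 2447) = -552/(-4512) = -552*(-1/4512) = 23/188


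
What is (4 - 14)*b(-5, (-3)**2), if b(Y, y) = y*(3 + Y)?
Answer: 180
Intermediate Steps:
(4 - 14)*b(-5, (-3)**2) = (4 - 14)*((-3)**2*(3 - 5)) = -90*(-2) = -10*(-18) = 180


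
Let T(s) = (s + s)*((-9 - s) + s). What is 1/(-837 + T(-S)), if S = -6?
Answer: -1/945 ≈ -0.0010582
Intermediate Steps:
T(s) = -18*s (T(s) = (2*s)*(-9) = -18*s)
1/(-837 + T(-S)) = 1/(-837 - (-18)*(-6)) = 1/(-837 - 18*6) = 1/(-837 - 108) = 1/(-945) = -1/945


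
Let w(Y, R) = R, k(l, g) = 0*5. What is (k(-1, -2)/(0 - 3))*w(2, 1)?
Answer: 0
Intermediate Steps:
k(l, g) = 0
(k(-1, -2)/(0 - 3))*w(2, 1) = (0/(0 - 3))*1 = (0/(-3))*1 = -1/3*0*1 = 0*1 = 0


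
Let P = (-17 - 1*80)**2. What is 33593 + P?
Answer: 43002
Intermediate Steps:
P = 9409 (P = (-17 - 80)**2 = (-97)**2 = 9409)
33593 + P = 33593 + 9409 = 43002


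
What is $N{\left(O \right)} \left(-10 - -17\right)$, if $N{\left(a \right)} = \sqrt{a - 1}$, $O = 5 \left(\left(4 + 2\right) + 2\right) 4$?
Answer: $7 \sqrt{159} \approx 88.267$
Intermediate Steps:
$O = 160$ ($O = 5 \left(6 + 2\right) 4 = 5 \cdot 8 \cdot 4 = 40 \cdot 4 = 160$)
$N{\left(a \right)} = \sqrt{-1 + a}$
$N{\left(O \right)} \left(-10 - -17\right) = \sqrt{-1 + 160} \left(-10 - -17\right) = \sqrt{159} \left(-10 + 17\right) = \sqrt{159} \cdot 7 = 7 \sqrt{159}$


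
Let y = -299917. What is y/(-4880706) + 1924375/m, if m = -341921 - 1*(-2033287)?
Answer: 2474894506343/2063765046099 ≈ 1.1992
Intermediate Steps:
m = 1691366 (m = -341921 + 2033287 = 1691366)
y/(-4880706) + 1924375/m = -299917/(-4880706) + 1924375/1691366 = -299917*(-1/4880706) + 1924375*(1/1691366) = 299917/4880706 + 1924375/1691366 = 2474894506343/2063765046099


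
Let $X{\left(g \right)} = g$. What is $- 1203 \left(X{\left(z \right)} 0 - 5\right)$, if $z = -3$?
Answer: $6015$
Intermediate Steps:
$- 1203 \left(X{\left(z \right)} 0 - 5\right) = - 1203 \left(\left(-3\right) 0 - 5\right) = - 1203 \left(0 - 5\right) = \left(-1203\right) \left(-5\right) = 6015$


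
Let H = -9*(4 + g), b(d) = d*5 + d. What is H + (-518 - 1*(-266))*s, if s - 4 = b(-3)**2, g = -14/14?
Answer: -82683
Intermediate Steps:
b(d) = 6*d (b(d) = 5*d + d = 6*d)
g = -1 (g = -14*1/14 = -1)
H = -27 (H = -9*(4 - 1) = -9*3 = -27)
s = 328 (s = 4 + (6*(-3))**2 = 4 + (-18)**2 = 4 + 324 = 328)
H + (-518 - 1*(-266))*s = -27 + (-518 - 1*(-266))*328 = -27 + (-518 + 266)*328 = -27 - 252*328 = -27 - 82656 = -82683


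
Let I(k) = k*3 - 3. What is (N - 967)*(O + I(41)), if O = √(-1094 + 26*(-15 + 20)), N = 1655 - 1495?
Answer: -96840 - 1614*I*√241 ≈ -96840.0 - 25056.0*I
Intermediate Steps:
N = 160
I(k) = -3 + 3*k (I(k) = 3*k - 3 = -3 + 3*k)
O = 2*I*√241 (O = √(-1094 + 26*5) = √(-1094 + 130) = √(-964) = 2*I*√241 ≈ 31.048*I)
(N - 967)*(O + I(41)) = (160 - 967)*(2*I*√241 + (-3 + 3*41)) = -807*(2*I*√241 + (-3 + 123)) = -807*(2*I*√241 + 120) = -807*(120 + 2*I*√241) = -96840 - 1614*I*√241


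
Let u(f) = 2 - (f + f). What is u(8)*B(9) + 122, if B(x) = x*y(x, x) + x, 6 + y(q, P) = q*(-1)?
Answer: 1886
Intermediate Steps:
y(q, P) = -6 - q (y(q, P) = -6 + q*(-1) = -6 - q)
u(f) = 2 - 2*f
B(x) = x + x*(-6 - x) (B(x) = x*(-6 - x) + x = x + x*(-6 - x))
u(8)*B(9) + 122 = (2 - 2*8)*(-1*9*(5 + 9)) + 122 = (2 - 16)*(-1*9*14) + 122 = -14*(-126) + 122 = 1764 + 122 = 1886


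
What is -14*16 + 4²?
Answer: -208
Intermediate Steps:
-14*16 + 4² = -224 + 16 = -208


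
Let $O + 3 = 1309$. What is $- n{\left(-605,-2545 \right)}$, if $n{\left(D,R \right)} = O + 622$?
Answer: $-1928$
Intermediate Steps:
$O = 1306$ ($O = -3 + 1309 = 1306$)
$n{\left(D,R \right)} = 1928$ ($n{\left(D,R \right)} = 1306 + 622 = 1928$)
$- n{\left(-605,-2545 \right)} = \left(-1\right) 1928 = -1928$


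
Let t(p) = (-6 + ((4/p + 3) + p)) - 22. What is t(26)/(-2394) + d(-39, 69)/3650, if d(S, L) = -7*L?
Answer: -1257223/9466275 ≈ -0.13281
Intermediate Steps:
t(p) = -25 + p + 4/p (t(p) = (-6 + ((3 + 4/p) + p)) - 22 = (-6 + (3 + p + 4/p)) - 22 = (-3 + p + 4/p) - 22 = -25 + p + 4/p)
t(26)/(-2394) + d(-39, 69)/3650 = (-25 + 26 + 4/26)/(-2394) - 7*69/3650 = (-25 + 26 + 4*(1/26))*(-1/2394) - 483*1/3650 = (-25 + 26 + 2/13)*(-1/2394) - 483/3650 = (15/13)*(-1/2394) - 483/3650 = -5/10374 - 483/3650 = -1257223/9466275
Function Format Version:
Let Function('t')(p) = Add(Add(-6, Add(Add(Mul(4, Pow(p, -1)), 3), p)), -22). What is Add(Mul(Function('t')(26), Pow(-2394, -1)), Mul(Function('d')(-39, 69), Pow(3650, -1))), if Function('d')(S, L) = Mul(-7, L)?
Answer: Rational(-1257223, 9466275) ≈ -0.13281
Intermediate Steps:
Function('t')(p) = Add(-25, p, Mul(4, Pow(p, -1))) (Function('t')(p) = Add(Add(-6, Add(Add(3, Mul(4, Pow(p, -1))), p)), -22) = Add(Add(-6, Add(3, p, Mul(4, Pow(p, -1)))), -22) = Add(Add(-3, p, Mul(4, Pow(p, -1))), -22) = Add(-25, p, Mul(4, Pow(p, -1))))
Add(Mul(Function('t')(26), Pow(-2394, -1)), Mul(Function('d')(-39, 69), Pow(3650, -1))) = Add(Mul(Add(-25, 26, Mul(4, Pow(26, -1))), Pow(-2394, -1)), Mul(Mul(-7, 69), Pow(3650, -1))) = Add(Mul(Add(-25, 26, Mul(4, Rational(1, 26))), Rational(-1, 2394)), Mul(-483, Rational(1, 3650))) = Add(Mul(Add(-25, 26, Rational(2, 13)), Rational(-1, 2394)), Rational(-483, 3650)) = Add(Mul(Rational(15, 13), Rational(-1, 2394)), Rational(-483, 3650)) = Add(Rational(-5, 10374), Rational(-483, 3650)) = Rational(-1257223, 9466275)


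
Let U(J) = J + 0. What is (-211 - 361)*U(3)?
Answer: -1716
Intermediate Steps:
U(J) = J
(-211 - 361)*U(3) = (-211 - 361)*3 = -572*3 = -1716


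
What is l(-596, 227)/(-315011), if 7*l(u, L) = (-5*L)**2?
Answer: -1288225/2205077 ≈ -0.58421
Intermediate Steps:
l(u, L) = 25*L**2/7 (l(u, L) = (-5*L)**2/7 = (25*L**2)/7 = 25*L**2/7)
l(-596, 227)/(-315011) = ((25/7)*227**2)/(-315011) = ((25/7)*51529)*(-1/315011) = (1288225/7)*(-1/315011) = -1288225/2205077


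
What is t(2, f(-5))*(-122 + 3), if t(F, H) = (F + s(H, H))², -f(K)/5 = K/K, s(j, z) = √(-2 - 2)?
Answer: -952*I ≈ -952.0*I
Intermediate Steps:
s(j, z) = 2*I (s(j, z) = √(-4) = 2*I)
f(K) = -5 (f(K) = -5*K/K = -5*1 = -5)
t(F, H) = (F + 2*I)²
t(2, f(-5))*(-122 + 3) = (2 + 2*I)²*(-122 + 3) = (2 + 2*I)²*(-119) = -119*(2 + 2*I)²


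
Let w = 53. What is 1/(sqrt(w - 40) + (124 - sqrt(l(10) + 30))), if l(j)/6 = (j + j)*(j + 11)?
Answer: 1/(124 + sqrt(13) - 5*sqrt(102)) ≈ 0.012969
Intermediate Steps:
l(j) = 12*j*(11 + j) (l(j) = 6*((j + j)*(j + 11)) = 6*((2*j)*(11 + j)) = 6*(2*j*(11 + j)) = 12*j*(11 + j))
1/(sqrt(w - 40) + (124 - sqrt(l(10) + 30))) = 1/(sqrt(53 - 40) + (124 - sqrt(12*10*(11 + 10) + 30))) = 1/(sqrt(13) + (124 - sqrt(12*10*21 + 30))) = 1/(sqrt(13) + (124 - sqrt(2520 + 30))) = 1/(sqrt(13) + (124 - sqrt(2550))) = 1/(sqrt(13) + (124 - 5*sqrt(102))) = 1/(124 + sqrt(13) - 5*sqrt(102))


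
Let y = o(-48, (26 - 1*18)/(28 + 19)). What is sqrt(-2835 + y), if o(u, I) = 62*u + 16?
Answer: I*sqrt(5795) ≈ 76.125*I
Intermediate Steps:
o(u, I) = 16 + 62*u
y = -2960 (y = 16 + 62*(-48) = 16 - 2976 = -2960)
sqrt(-2835 + y) = sqrt(-2835 - 2960) = sqrt(-5795) = I*sqrt(5795)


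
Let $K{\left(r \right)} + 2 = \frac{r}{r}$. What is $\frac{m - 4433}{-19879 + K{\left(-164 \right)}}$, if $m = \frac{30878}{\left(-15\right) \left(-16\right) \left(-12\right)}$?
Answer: $\frac{914137}{4089600} \approx 0.22353$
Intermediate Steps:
$K{\left(r \right)} = -1$ ($K{\left(r \right)} = -2 + \frac{r}{r} = -2 + 1 = -1$)
$m = - \frac{15439}{1440}$ ($m = \frac{30878}{240 \left(-12\right)} = \frac{30878}{-2880} = 30878 \left(- \frac{1}{2880}\right) = - \frac{15439}{1440} \approx -10.722$)
$\frac{m - 4433}{-19879 + K{\left(-164 \right)}} = \frac{- \frac{15439}{1440} - 4433}{-19879 - 1} = - \frac{6398959}{1440 \left(-19880\right)} = \left(- \frac{6398959}{1440}\right) \left(- \frac{1}{19880}\right) = \frac{914137}{4089600}$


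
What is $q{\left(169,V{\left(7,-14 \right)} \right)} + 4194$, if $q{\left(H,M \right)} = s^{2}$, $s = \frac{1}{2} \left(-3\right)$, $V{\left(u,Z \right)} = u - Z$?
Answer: $\frac{16785}{4} \approx 4196.3$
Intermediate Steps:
$s = - \frac{3}{2}$ ($s = \frac{1}{2} \left(-3\right) = - \frac{3}{2} \approx -1.5$)
$q{\left(H,M \right)} = \frac{9}{4}$ ($q{\left(H,M \right)} = \left(- \frac{3}{2}\right)^{2} = \frac{9}{4}$)
$q{\left(169,V{\left(7,-14 \right)} \right)} + 4194 = \frac{9}{4} + 4194 = \frac{16785}{4}$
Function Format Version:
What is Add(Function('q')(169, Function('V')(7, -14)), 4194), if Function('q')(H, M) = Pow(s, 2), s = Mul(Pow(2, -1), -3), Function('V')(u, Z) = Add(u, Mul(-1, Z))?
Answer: Rational(16785, 4) ≈ 4196.3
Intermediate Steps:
s = Rational(-3, 2) (s = Mul(Rational(1, 2), -3) = Rational(-3, 2) ≈ -1.5000)
Function('q')(H, M) = Rational(9, 4) (Function('q')(H, M) = Pow(Rational(-3, 2), 2) = Rational(9, 4))
Add(Function('q')(169, Function('V')(7, -14)), 4194) = Add(Rational(9, 4), 4194) = Rational(16785, 4)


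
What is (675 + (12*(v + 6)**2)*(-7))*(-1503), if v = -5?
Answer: -888273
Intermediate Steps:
(675 + (12*(v + 6)**2)*(-7))*(-1503) = (675 + (12*(-5 + 6)**2)*(-7))*(-1503) = (675 + (12*1**2)*(-7))*(-1503) = (675 + (12*1)*(-7))*(-1503) = (675 + 12*(-7))*(-1503) = (675 - 84)*(-1503) = 591*(-1503) = -888273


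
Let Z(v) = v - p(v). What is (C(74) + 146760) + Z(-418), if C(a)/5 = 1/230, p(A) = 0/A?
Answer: 6731733/46 ≈ 1.4634e+5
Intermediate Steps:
p(A) = 0
C(a) = 1/46 (C(a) = 5/230 = 5*(1/230) = 1/46)
Z(v) = v (Z(v) = v - 1*0 = v + 0 = v)
(C(74) + 146760) + Z(-418) = (1/46 + 146760) - 418 = 6750961/46 - 418 = 6731733/46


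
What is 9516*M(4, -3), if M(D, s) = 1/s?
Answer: -3172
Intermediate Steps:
9516*M(4, -3) = 9516/(-3) = 9516*(-1/3) = -3172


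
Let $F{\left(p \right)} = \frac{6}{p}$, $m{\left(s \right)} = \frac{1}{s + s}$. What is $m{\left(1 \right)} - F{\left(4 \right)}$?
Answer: $-1$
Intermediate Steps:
$m{\left(s \right)} = \frac{1}{2 s}$
$m{\left(1 \right)} - F{\left(4 \right)} = \frac{1}{2 \cdot 1} - \frac{6}{4} = \frac{1}{2} \cdot 1 - 6 \cdot \frac{1}{4} = \frac{1}{2} - \frac{3}{2} = -1$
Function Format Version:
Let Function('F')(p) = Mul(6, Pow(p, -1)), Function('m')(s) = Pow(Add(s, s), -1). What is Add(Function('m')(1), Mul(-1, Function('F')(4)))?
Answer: -1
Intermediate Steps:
Function('m')(s) = Mul(Rational(1, 2), Pow(s, -1)) (Function('m')(s) = Pow(Mul(2, s), -1) = Mul(Rational(1, 2), Pow(s, -1)))
Add(Function('m')(1), Mul(-1, Function('F')(4))) = Add(Mul(Rational(1, 2), Pow(1, -1)), Mul(-1, Mul(6, Pow(4, -1)))) = Add(Mul(Rational(1, 2), 1), Mul(-1, Mul(6, Rational(1, 4)))) = Add(Rational(1, 2), Mul(-1, Rational(3, 2))) = Add(Rational(1, 2), Rational(-3, 2)) = -1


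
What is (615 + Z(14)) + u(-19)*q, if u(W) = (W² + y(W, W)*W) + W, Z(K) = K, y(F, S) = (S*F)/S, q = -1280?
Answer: -899211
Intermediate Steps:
y(F, S) = F (y(F, S) = (F*S)/S = F)
u(W) = W + 2*W² (u(W) = (W² + W*W) + W = (W² + W²) + W = 2*W² + W = W + 2*W²)
(615 + Z(14)) + u(-19)*q = (615 + 14) - 19*(1 + 2*(-19))*(-1280) = 629 - 19*(1 - 38)*(-1280) = 629 - 19*(-37)*(-1280) = 629 + 703*(-1280) = 629 - 899840 = -899211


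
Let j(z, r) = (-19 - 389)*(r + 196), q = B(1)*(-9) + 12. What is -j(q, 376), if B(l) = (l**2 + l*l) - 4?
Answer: 233376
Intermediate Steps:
B(l) = -4 + 2*l**2 (B(l) = (l**2 + l**2) - 4 = 2*l**2 - 4 = -4 + 2*l**2)
q = 30 (q = (-4 + 2*1**2)*(-9) + 12 = (-4 + 2*1)*(-9) + 12 = (-4 + 2)*(-9) + 12 = -2*(-9) + 12 = 18 + 12 = 30)
j(z, r) = -79968 - 408*r (j(z, r) = -408*(196 + r) = -79968 - 408*r)
-j(q, 376) = -(-79968 - 408*376) = -(-79968 - 153408) = -1*(-233376) = 233376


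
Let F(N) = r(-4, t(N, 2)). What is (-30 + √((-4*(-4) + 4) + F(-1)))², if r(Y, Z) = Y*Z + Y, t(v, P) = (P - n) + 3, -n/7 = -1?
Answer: 924 - 120*√6 ≈ 630.06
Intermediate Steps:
n = 7 (n = -7*(-1) = 7)
t(v, P) = -4 + P (t(v, P) = (P - 1*7) + 3 = (P - 7) + 3 = (-7 + P) + 3 = -4 + P)
r(Y, Z) = Y + Y*Z
F(N) = 4 (F(N) = -4*(1 + (-4 + 2)) = -4*(1 - 2) = -4*(-1) = 4)
(-30 + √((-4*(-4) + 4) + F(-1)))² = (-30 + √((-4*(-4) + 4) + 4))² = (-30 + √((16 + 4) + 4))² = (-30 + √(20 + 4))² = (-30 + √24)² = (-30 + 2*√6)²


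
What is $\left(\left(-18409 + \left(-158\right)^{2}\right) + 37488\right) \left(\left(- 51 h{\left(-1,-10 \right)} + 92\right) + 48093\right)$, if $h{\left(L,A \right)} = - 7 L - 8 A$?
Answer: $1926793164$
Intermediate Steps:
$h{\left(L,A \right)} = - 8 A - 7 L$
$\left(\left(-18409 + \left(-158\right)^{2}\right) + 37488\right) \left(\left(- 51 h{\left(-1,-10 \right)} + 92\right) + 48093\right) = \left(\left(-18409 + \left(-158\right)^{2}\right) + 37488\right) \left(\left(- 51 \left(\left(-8\right) \left(-10\right) - -7\right) + 92\right) + 48093\right) = \left(\left(-18409 + 24964\right) + 37488\right) \left(\left(- 51 \left(80 + 7\right) + 92\right) + 48093\right) = \left(6555 + 37488\right) \left(\left(\left(-51\right) 87 + 92\right) + 48093\right) = 44043 \left(\left(-4437 + 92\right) + 48093\right) = 44043 \left(-4345 + 48093\right) = 44043 \cdot 43748 = 1926793164$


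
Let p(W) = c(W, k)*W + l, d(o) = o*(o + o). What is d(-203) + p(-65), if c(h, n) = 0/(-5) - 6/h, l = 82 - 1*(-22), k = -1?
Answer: 82516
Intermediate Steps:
d(o) = 2*o**2 (d(o) = o*(2*o) = 2*o**2)
l = 104 (l = 82 + 22 = 104)
c(h, n) = -6/h (c(h, n) = 0*(-1/5) - 6/h = 0 - 6/h = -6/h)
p(W) = 98 (p(W) = (-6/W)*W + 104 = -6 + 104 = 98)
d(-203) + p(-65) = 2*(-203)**2 + 98 = 2*41209 + 98 = 82418 + 98 = 82516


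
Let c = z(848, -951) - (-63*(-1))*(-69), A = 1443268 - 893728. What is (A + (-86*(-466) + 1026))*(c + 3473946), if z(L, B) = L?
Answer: 2054926798522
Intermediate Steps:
A = 549540
c = 5195 (c = 848 - (-63*(-1))*(-69) = 848 - 63*(-69) = 848 - 1*(-4347) = 848 + 4347 = 5195)
(A + (-86*(-466) + 1026))*(c + 3473946) = (549540 + (-86*(-466) + 1026))*(5195 + 3473946) = (549540 + (40076 + 1026))*3479141 = (549540 + 41102)*3479141 = 590642*3479141 = 2054926798522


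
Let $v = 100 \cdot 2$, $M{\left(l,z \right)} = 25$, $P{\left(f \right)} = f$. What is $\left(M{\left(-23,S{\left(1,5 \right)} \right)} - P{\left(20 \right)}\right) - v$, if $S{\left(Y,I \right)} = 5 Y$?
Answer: $-195$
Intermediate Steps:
$v = 200$
$\left(M{\left(-23,S{\left(1,5 \right)} \right)} - P{\left(20 \right)}\right) - v = \left(25 - 20\right) - 200 = 5 - 200 = -195$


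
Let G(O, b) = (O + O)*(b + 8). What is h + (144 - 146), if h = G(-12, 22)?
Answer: -722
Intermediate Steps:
G(O, b) = 2*O*(8 + b) (G(O, b) = (2*O)*(8 + b) = 2*O*(8 + b))
h = -720 (h = 2*(-12)*(8 + 22) = 2*(-12)*30 = -720)
h + (144 - 146) = -720 + (144 - 146) = -720 - 2 = -722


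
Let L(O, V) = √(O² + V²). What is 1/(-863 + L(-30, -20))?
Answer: -863/743469 - 10*√13/743469 ≈ -0.0012093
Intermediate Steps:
1/(-863 + L(-30, -20)) = 1/(-863 + √((-30)² + (-20)²)) = 1/(-863 + √(900 + 400)) = 1/(-863 + √1300) = 1/(-863 + 10*√13)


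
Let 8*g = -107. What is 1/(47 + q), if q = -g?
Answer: 8/483 ≈ 0.016563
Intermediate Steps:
g = -107/8 (g = (⅛)*(-107) = -107/8 ≈ -13.375)
q = 107/8 (q = -1*(-107/8) = 107/8 ≈ 13.375)
1/(47 + q) = 1/(47 + 107/8) = 1/(483/8) = 8/483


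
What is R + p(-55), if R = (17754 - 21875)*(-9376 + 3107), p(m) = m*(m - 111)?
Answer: 25843679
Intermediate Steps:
p(m) = m*(-111 + m)
R = 25834549 (R = -4121*(-6269) = 25834549)
R + p(-55) = 25834549 - 55*(-111 - 55) = 25834549 - 55*(-166) = 25834549 + 9130 = 25843679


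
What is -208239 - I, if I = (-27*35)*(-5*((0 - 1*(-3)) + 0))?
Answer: -222414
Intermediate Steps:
I = 14175 (I = -(-4725)*((0 + 3) + 0) = -(-4725)*(3 + 0) = -(-4725)*3 = -945*(-15) = 14175)
-208239 - I = -208239 - 1*14175 = -208239 - 14175 = -222414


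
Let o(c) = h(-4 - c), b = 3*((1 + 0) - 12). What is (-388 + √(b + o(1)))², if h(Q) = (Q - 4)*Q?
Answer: 150556 - 1552*√3 ≈ 1.4787e+5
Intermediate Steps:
h(Q) = Q*(-4 + Q) (h(Q) = (-4 + Q)*Q = Q*(-4 + Q))
b = -33 (b = 3*(1 - 12) = 3*(-11) = -33)
o(c) = (-8 - c)*(-4 - c) (o(c) = (-4 - c)*(-4 + (-4 - c)) = (-4 - c)*(-8 - c) = (-8 - c)*(-4 - c))
(-388 + √(b + o(1)))² = (-388 + √(-33 + (4 + 1)*(8 + 1)))² = (-388 + √(-33 + 5*9))² = (-388 + √(-33 + 45))² = (-388 + √12)² = (-388 + 2*√3)²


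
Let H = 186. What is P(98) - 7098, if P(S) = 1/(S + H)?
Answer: -2015831/284 ≈ -7098.0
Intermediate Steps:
P(S) = 1/(186 + S) (P(S) = 1/(S + 186) = 1/(186 + S))
P(98) - 7098 = 1/(186 + 98) - 7098 = 1/284 - 7098 = -2015831/284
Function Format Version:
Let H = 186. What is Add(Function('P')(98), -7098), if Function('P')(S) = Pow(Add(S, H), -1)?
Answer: Rational(-2015831, 284) ≈ -7098.0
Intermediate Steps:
Function('P')(S) = Pow(Add(186, S), -1) (Function('P')(S) = Pow(Add(S, 186), -1) = Pow(Add(186, S), -1))
Add(Function('P')(98), -7098) = Add(Pow(Add(186, 98), -1), -7098) = Add(Pow(284, -1), -7098) = Add(Rational(1, 284), -7098) = Rational(-2015831, 284)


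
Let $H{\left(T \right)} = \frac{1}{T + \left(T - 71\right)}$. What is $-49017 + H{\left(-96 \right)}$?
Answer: $- \frac{12891472}{263} \approx -49017.0$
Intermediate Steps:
$H{\left(T \right)} = \frac{1}{-71 + 2 T}$ ($H{\left(T \right)} = \frac{1}{T + \left(-71 + T\right)} = \frac{1}{-71 + 2 T}$)
$-49017 + H{\left(-96 \right)} = -49017 + \frac{1}{-71 + 2 \left(-96\right)} = -49017 + \frac{1}{-71 - 192} = -49017 + \frac{1}{-263} = -49017 - \frac{1}{263} = - \frac{12891472}{263}$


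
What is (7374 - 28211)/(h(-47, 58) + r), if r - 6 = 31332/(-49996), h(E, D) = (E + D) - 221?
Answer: 260441663/2557629 ≈ 101.83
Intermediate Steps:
h(E, D) = -221 + D + E (h(E, D) = (D + E) - 221 = -221 + D + E)
r = 67161/12499 (r = 6 + 31332/(-49996) = 6 + 31332*(-1/49996) = 6 - 7833/12499 = 67161/12499 ≈ 5.3733)
(7374 - 28211)/(h(-47, 58) + r) = (7374 - 28211)/((-221 + 58 - 47) + 67161/12499) = -20837/(-210 + 67161/12499) = -20837/(-2557629/12499) = -20837*(-12499/2557629) = 260441663/2557629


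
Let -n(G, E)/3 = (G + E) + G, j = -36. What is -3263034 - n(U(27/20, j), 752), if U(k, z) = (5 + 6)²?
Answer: -3260052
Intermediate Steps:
U(k, z) = 121 (U(k, z) = 11² = 121)
n(G, E) = -6*G - 3*E (n(G, E) = -3*((G + E) + G) = -3*((E + G) + G) = -3*(E + 2*G) = -6*G - 3*E)
-3263034 - n(U(27/20, j), 752) = -3263034 - (-6*121 - 3*752) = -3263034 - (-726 - 2256) = -3263034 - 1*(-2982) = -3263034 + 2982 = -3260052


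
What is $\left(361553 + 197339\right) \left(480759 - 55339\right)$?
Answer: $237763834640$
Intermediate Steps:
$\left(361553 + 197339\right) \left(480759 - 55339\right) = 558892 \cdot 425420 = 237763834640$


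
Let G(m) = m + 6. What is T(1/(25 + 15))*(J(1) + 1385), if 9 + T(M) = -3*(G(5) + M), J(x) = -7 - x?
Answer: -2317491/40 ≈ -57937.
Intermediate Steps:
G(m) = 6 + m
T(M) = -42 - 3*M (T(M) = -9 - 3*((6 + 5) + M) = -9 - 3*(11 + M) = -9 + (-33 - 3*M) = -42 - 3*M)
T(1/(25 + 15))*(J(1) + 1385) = (-42 - 3/(25 + 15))*((-7 - 1*1) + 1385) = (-42 - 3/40)*((-7 - 1) + 1385) = (-42 - 3*1/40)*(-8 + 1385) = (-42 - 3/40)*1377 = -1683/40*1377 = -2317491/40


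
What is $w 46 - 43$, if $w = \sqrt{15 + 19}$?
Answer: $-43 + 46 \sqrt{34} \approx 225.22$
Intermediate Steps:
$w = \sqrt{34} \approx 5.8309$
$w 46 - 43 = \sqrt{34} \cdot 46 - 43 = 46 \sqrt{34} - 43 = -43 + 46 \sqrt{34}$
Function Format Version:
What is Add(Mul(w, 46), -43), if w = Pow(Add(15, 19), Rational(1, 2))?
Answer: Add(-43, Mul(46, Pow(34, Rational(1, 2)))) ≈ 225.22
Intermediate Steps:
w = Pow(34, Rational(1, 2)) ≈ 5.8309
Add(Mul(w, 46), -43) = Add(Mul(Pow(34, Rational(1, 2)), 46), -43) = Add(Mul(46, Pow(34, Rational(1, 2))), -43) = Add(-43, Mul(46, Pow(34, Rational(1, 2))))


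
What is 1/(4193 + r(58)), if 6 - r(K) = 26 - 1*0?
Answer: 1/4173 ≈ 0.00023964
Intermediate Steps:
r(K) = -20 (r(K) = 6 - (26 - 1*0) = 6 - (26 + 0) = 6 - 1*26 = 6 - 26 = -20)
1/(4193 + r(58)) = 1/(4193 - 20) = 1/4173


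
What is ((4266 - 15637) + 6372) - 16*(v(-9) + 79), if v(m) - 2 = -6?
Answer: -6199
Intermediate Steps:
v(m) = -4 (v(m) = 2 - 6 = -4)
((4266 - 15637) + 6372) - 16*(v(-9) + 79) = ((4266 - 15637) + 6372) - 16*(-4 + 79) = (-11371 + 6372) - 16*75 = -4999 - 1200 = -6199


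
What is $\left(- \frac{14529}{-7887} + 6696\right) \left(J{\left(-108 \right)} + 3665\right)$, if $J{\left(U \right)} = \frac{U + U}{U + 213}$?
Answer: $\frac{2257478807281}{92015} \approx 2.4534 \cdot 10^{7}$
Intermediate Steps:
$J{\left(U \right)} = \frac{2 U}{213 + U}$
$\left(- \frac{14529}{-7887} + 6696\right) \left(J{\left(-108 \right)} + 3665\right) = \left(- \frac{14529}{-7887} + 6696\right) \left(2 \left(-108\right) \frac{1}{213 - 108} + 3665\right) = \left(\left(-14529\right) \left(- \frac{1}{7887}\right) + 6696\right) \left(2 \left(-108\right) \frac{1}{105} + 3665\right) = \left(\frac{4843}{2629} + 6696\right) \left(2 \left(-108\right) \frac{1}{105} + 3665\right) = \frac{17608627 \left(- \frac{72}{35} + 3665\right)}{2629} = \frac{17608627}{2629} \cdot \frac{128203}{35} = \frac{2257478807281}{92015}$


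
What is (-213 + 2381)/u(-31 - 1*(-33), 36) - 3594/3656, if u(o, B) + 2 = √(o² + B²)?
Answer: 349831/148068 + 1355*√13/81 ≈ 62.678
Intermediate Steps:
u(o, B) = -2 + √(B² + o²) (u(o, B) = -2 + √(o² + B²) = -2 + √(B² + o²))
(-213 + 2381)/u(-31 - 1*(-33), 36) - 3594/3656 = (-213 + 2381)/(-2 + √(36² + (-31 - 1*(-33))²)) - 3594/3656 = 2168/(-2 + √(1296 + (-31 + 33)²)) - 3594*1/3656 = 2168/(-2 + √(1296 + 2²)) - 1797/1828 = 2168/(-2 + √(1296 + 4)) - 1797/1828 = 2168/(-2 + √1300) - 1797/1828 = 2168/(-2 + 10*√13) - 1797/1828 = -1797/1828 + 2168/(-2 + 10*√13)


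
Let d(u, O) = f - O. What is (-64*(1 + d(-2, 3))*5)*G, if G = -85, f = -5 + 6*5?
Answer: 625600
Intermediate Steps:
f = 25 (f = -5 + 30 = 25)
d(u, O) = 25 - O
(-64*(1 + d(-2, 3))*5)*G = -64*(1 + (25 - 1*3))*5*(-85) = -64*(1 + (25 - 3))*5*(-85) = -64*(1 + 22)*5*(-85) = -1472*5*(-85) = -64*115*(-85) = -7360*(-85) = 625600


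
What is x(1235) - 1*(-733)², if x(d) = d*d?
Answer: 987936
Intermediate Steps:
x(d) = d²
x(1235) - 1*(-733)² = 1235² - 1*(-733)² = 1525225 - 1*537289 = 1525225 - 537289 = 987936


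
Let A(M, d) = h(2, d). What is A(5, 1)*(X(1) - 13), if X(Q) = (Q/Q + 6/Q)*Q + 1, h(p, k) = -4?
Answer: 20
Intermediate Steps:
A(M, d) = -4
X(Q) = 1 + Q*(1 + 6/Q) (X(Q) = (1 + 6/Q)*Q + 1 = Q*(1 + 6/Q) + 1 = 1 + Q*(1 + 6/Q))
A(5, 1)*(X(1) - 13) = -4*((7 + 1) - 13) = -4*(8 - 13) = -4*(-5) = 20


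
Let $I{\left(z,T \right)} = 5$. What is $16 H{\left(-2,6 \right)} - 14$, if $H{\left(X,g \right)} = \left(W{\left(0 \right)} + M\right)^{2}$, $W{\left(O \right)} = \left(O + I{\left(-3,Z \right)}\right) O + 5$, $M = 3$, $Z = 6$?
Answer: $1010$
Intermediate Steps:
$W{\left(O \right)} = 5 + O \left(5 + O\right)$ ($W{\left(O \right)} = \left(O + 5\right) O + 5 = \left(5 + O\right) O + 5 = O \left(5 + O\right) + 5 = 5 + O \left(5 + O\right)$)
$H{\left(X,g \right)} = 64$ ($H{\left(X,g \right)} = \left(\left(5 + 0^{2} + 5 \cdot 0\right) + 3\right)^{2} = \left(\left(5 + 0 + 0\right) + 3\right)^{2} = \left(5 + 3\right)^{2} = 8^{2} = 64$)
$16 H{\left(-2,6 \right)} - 14 = 16 \cdot 64 - 14 = 1024 - 14 = 1010$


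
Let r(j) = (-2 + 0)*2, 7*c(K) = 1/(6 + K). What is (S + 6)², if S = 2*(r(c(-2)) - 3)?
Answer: 64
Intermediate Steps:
c(K) = 1/(7*(6 + K))
r(j) = -4 (r(j) = -2*2 = -4)
S = -14 (S = 2*(-4 - 3) = 2*(-7) = -14)
(S + 6)² = (-14 + 6)² = (-8)² = 64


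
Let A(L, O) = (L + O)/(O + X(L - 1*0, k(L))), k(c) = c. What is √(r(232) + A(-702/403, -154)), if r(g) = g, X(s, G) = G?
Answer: √233 ≈ 15.264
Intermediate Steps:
A(L, O) = 1 (A(L, O) = (L + O)/(O + L) = (L + O)/(L + O) = 1)
√(r(232) + A(-702/403, -154)) = √(232 + 1) = √233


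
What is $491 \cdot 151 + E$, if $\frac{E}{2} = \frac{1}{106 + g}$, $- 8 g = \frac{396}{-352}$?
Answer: $\frac{503639941}{6793} \approx 74141.0$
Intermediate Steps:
$g = \frac{9}{64}$ ($g = - \frac{396 \frac{1}{-352}}{8} = - \frac{396 \left(- \frac{1}{352}\right)}{8} = \left(- \frac{1}{8}\right) \left(- \frac{9}{8}\right) = \frac{9}{64} \approx 0.14063$)
$E = \frac{128}{6793}$ ($E = \frac{2}{106 + \frac{9}{64}} = \frac{2}{\frac{6793}{64}} = 2 \cdot \frac{64}{6793} = \frac{128}{6793} \approx 0.018843$)
$491 \cdot 151 + E = 491 \cdot 151 + \frac{128}{6793} = 74141 + \frac{128}{6793} = \frac{503639941}{6793}$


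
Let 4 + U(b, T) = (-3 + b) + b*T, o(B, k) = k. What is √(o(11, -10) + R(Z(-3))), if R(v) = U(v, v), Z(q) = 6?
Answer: 5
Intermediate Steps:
U(b, T) = -7 + b + T*b (U(b, T) = -4 + ((-3 + b) + b*T) = -4 + ((-3 + b) + T*b) = -4 + (-3 + b + T*b) = -7 + b + T*b)
R(v) = -7 + v + v² (R(v) = -7 + v + v*v = -7 + v + v²)
√(o(11, -10) + R(Z(-3))) = √(-10 + (-7 + 6 + 6²)) = √(-10 + (-7 + 6 + 36)) = √(-10 + 35) = √25 = 5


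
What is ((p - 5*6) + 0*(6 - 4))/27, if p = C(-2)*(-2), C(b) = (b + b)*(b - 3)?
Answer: -70/27 ≈ -2.5926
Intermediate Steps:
C(b) = 2*b*(-3 + b) (C(b) = (2*b)*(-3 + b) = 2*b*(-3 + b))
p = -40 (p = (2*(-2)*(-3 - 2))*(-2) = (2*(-2)*(-5))*(-2) = 20*(-2) = -40)
((p - 5*6) + 0*(6 - 4))/27 = ((-40 - 5*6) + 0*(6 - 4))/27 = ((-40 - 30) + 0*2)/27 = (-70 + 0)/27 = (1/27)*(-70) = -70/27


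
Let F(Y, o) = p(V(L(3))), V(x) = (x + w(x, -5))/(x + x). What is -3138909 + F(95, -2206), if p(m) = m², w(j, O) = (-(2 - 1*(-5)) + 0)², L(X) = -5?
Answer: -78472241/25 ≈ -3.1389e+6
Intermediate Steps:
w(j, O) = 49 (w(j, O) = (-(2 + 5) + 0)² = (-1*7 + 0)² = (-7 + 0)² = (-7)² = 49)
V(x) = (49 + x)/(2*x) (V(x) = (x + 49)/(x + x) = (49 + x)/((2*x)) = (49 + x)*(1/(2*x)) = (49 + x)/(2*x))
F(Y, o) = 484/25 (F(Y, o) = ((½)*(49 - 5)/(-5))² = ((½)*(-⅕)*44)² = (-22/5)² = 484/25)
-3138909 + F(95, -2206) = -3138909 + 484/25 = -78472241/25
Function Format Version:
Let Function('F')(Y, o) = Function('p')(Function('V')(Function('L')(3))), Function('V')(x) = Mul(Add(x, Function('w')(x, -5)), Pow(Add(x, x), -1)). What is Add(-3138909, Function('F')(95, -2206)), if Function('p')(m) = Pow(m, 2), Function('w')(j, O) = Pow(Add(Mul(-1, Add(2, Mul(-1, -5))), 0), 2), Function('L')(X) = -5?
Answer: Rational(-78472241, 25) ≈ -3.1389e+6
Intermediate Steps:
Function('w')(j, O) = 49 (Function('w')(j, O) = Pow(Add(Mul(-1, Add(2, 5)), 0), 2) = Pow(Add(Mul(-1, 7), 0), 2) = Pow(Add(-7, 0), 2) = Pow(-7, 2) = 49)
Function('V')(x) = Mul(Rational(1, 2), Pow(x, -1), Add(49, x)) (Function('V')(x) = Mul(Add(x, 49), Pow(Add(x, x), -1)) = Mul(Add(49, x), Pow(Mul(2, x), -1)) = Mul(Add(49, x), Mul(Rational(1, 2), Pow(x, -1))) = Mul(Rational(1, 2), Pow(x, -1), Add(49, x)))
Function('F')(Y, o) = Rational(484, 25) (Function('F')(Y, o) = Pow(Mul(Rational(1, 2), Pow(-5, -1), Add(49, -5)), 2) = Pow(Mul(Rational(1, 2), Rational(-1, 5), 44), 2) = Pow(Rational(-22, 5), 2) = Rational(484, 25))
Add(-3138909, Function('F')(95, -2206)) = Add(-3138909, Rational(484, 25)) = Rational(-78472241, 25)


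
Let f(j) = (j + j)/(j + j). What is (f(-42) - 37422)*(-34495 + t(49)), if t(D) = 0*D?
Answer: 1290837395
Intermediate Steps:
t(D) = 0
f(j) = 1 (f(j) = (2*j)/((2*j)) = (2*j)*(1/(2*j)) = 1)
(f(-42) - 37422)*(-34495 + t(49)) = (1 - 37422)*(-34495 + 0) = -37421*(-34495) = 1290837395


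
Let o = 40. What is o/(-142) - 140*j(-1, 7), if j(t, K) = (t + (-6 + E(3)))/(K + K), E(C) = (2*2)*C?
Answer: -3570/71 ≈ -50.282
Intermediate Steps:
E(C) = 4*C
j(t, K) = (6 + t)/(2*K) (j(t, K) = (t + (-6 + 4*3))/(K + K) = (t + (-6 + 12))/((2*K)) = (t + 6)*(1/(2*K)) = (6 + t)*(1/(2*K)) = (6 + t)/(2*K))
o/(-142) - 140*j(-1, 7) = 40/(-142) - 70*(6 - 1)/7 = 40*(-1/142) - 70*5/7 = -20/71 - 140*5/14 = -20/71 - 50 = -3570/71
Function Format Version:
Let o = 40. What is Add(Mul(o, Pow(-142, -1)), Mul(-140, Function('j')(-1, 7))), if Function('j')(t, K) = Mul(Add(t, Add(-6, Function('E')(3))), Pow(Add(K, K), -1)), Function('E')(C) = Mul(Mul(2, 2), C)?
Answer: Rational(-3570, 71) ≈ -50.282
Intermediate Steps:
Function('E')(C) = Mul(4, C)
Function('j')(t, K) = Mul(Rational(1, 2), Pow(K, -1), Add(6, t)) (Function('j')(t, K) = Mul(Add(t, Add(-6, Mul(4, 3))), Pow(Add(K, K), -1)) = Mul(Add(t, Add(-6, 12)), Pow(Mul(2, K), -1)) = Mul(Add(t, 6), Mul(Rational(1, 2), Pow(K, -1))) = Mul(Add(6, t), Mul(Rational(1, 2), Pow(K, -1))) = Mul(Rational(1, 2), Pow(K, -1), Add(6, t)))
Add(Mul(o, Pow(-142, -1)), Mul(-140, Function('j')(-1, 7))) = Add(Mul(40, Pow(-142, -1)), Mul(-140, Mul(Rational(1, 2), Pow(7, -1), Add(6, -1)))) = Add(Mul(40, Rational(-1, 142)), Mul(-140, Mul(Rational(1, 2), Rational(1, 7), 5))) = Add(Rational(-20, 71), Mul(-140, Rational(5, 14))) = Add(Rational(-20, 71), -50) = Rational(-3570, 71)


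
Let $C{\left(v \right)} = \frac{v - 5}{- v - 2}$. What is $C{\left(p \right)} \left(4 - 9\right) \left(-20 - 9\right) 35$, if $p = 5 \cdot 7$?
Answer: $- \frac{152250}{37} \approx -4114.9$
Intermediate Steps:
$p = 35$
$C{\left(v \right)} = \frac{-5 + v}{-2 - v}$
$C{\left(p \right)} \left(4 - 9\right) \left(-20 - 9\right) 35 = \frac{5 - 35}{2 + 35} \left(4 - 9\right) \left(-20 - 9\right) 35 = \frac{5 - 35}{37} \left(\left(-5\right) \left(-29\right)\right) 35 = \frac{1}{37} \left(-30\right) 145 \cdot 35 = \left(- \frac{30}{37}\right) 145 \cdot 35 = \left(- \frac{4350}{37}\right) 35 = - \frac{152250}{37}$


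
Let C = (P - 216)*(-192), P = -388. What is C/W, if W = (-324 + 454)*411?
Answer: 19328/8905 ≈ 2.1705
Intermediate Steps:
C = 115968 (C = (-388 - 216)*(-192) = -604*(-192) = 115968)
W = 53430 (W = 130*411 = 53430)
C/W = 115968/53430 = 115968*(1/53430) = 19328/8905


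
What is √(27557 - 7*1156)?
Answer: √19465 ≈ 139.52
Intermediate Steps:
√(27557 - 7*1156) = √(27557 - 8092) = √19465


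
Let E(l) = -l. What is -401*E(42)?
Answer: 16842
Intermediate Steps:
-401*E(42) = -(-401)*42 = -401*(-42) = 16842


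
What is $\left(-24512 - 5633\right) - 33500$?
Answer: $-63645$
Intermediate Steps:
$\left(-24512 - 5633\right) - 33500 = -30145 - 33500 = -63645$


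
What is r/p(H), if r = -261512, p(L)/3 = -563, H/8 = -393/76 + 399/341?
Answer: 261512/1689 ≈ 154.83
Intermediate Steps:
H = -207378/6479 (H = 8*(-393/76 + 399/341) = 8*(-103689/25916) = -207378/6479 ≈ -32.008)
p(L) = -1689 (p(L) = 3*(-563) = -1689)
r/p(H) = -261512/(-1689) = -261512*(-1/1689) = 261512/1689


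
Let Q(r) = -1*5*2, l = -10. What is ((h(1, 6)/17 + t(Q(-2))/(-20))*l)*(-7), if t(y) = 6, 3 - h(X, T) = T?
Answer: -567/17 ≈ -33.353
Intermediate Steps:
h(X, T) = 3 - T
Q(r) = -10 (Q(r) = -5*2 = -10)
((h(1, 6)/17 + t(Q(-2))/(-20))*l)*(-7) = (((3 - 1*6)/17 + 6/(-20))*(-10))*(-7) = (((3 - 6)*(1/17) + 6*(-1/20))*(-10))*(-7) = ((-3*1/17 - 3/10)*(-10))*(-7) = ((-3/17 - 3/10)*(-10))*(-7) = -81/170*(-10)*(-7) = (81/17)*(-7) = -567/17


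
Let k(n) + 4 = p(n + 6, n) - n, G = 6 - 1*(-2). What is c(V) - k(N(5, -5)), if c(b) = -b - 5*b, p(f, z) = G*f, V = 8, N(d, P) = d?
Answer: -127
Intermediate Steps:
G = 8 (G = 6 + 2 = 8)
p(f, z) = 8*f
k(n) = 44 + 7*n (k(n) = -4 + (8*(n + 6) - n) = -4 + (8*(6 + n) - n) = -4 + ((48 + 8*n) - n) = -4 + (48 + 7*n) = 44 + 7*n)
c(b) = -6*b
c(V) - k(N(5, -5)) = -6*8 - (44 + 7*5) = -48 - (44 + 35) = -48 - 1*79 = -48 - 79 = -127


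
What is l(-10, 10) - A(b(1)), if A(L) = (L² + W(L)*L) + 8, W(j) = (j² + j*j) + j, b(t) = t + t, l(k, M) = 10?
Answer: -22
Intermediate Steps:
b(t) = 2*t
W(j) = j + 2*j² (W(j) = (j² + j²) + j = 2*j² + j = j + 2*j²)
A(L) = 8 + L² + L²*(1 + 2*L) (A(L) = (L² + (L*(1 + 2*L))*L) + 8 = (L² + L²*(1 + 2*L)) + 8 = 8 + L² + L²*(1 + 2*L))
l(-10, 10) - A(b(1)) = 10 - (8 + 2*(2*1)² + 2*(2*1)³) = 10 - (8 + 2*2² + 2*2³) = 10 - (8 + 2*4 + 2*8) = 10 - (8 + 8 + 16) = 10 - 1*32 = 10 - 32 = -22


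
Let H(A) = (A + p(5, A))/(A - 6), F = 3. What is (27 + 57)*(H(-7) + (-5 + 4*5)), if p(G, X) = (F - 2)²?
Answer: 16884/13 ≈ 1298.8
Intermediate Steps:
p(G, X) = 1 (p(G, X) = (3 - 2)² = 1² = 1)
H(A) = (1 + A)/(-6 + A) (H(A) = (A + 1)/(A - 6) = (1 + A)/(-6 + A))
(27 + 57)*(H(-7) + (-5 + 4*5)) = (27 + 57)*((1 - 7)/(-6 - 7) + (-5 + 4*5)) = 84*(-6/(-13) + (-5 + 20)) = 84*(-1/13*(-6) + 15) = 84*(6/13 + 15) = 84*(201/13) = 16884/13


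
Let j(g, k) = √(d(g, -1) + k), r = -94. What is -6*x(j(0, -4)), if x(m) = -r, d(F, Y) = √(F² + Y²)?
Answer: -564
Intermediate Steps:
j(g, k) = √(k + √(1 + g²)) (j(g, k) = √(√(g² + (-1)²) + k) = √(√(g² + 1) + k) = √(√(1 + g²) + k) = √(k + √(1 + g²)))
x(m) = 94 (x(m) = -1*(-94) = 94)
-6*x(j(0, -4)) = -6*94 = -564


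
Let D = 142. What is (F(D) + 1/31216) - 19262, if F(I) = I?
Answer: -596849919/31216 ≈ -19120.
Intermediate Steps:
(F(D) + 1/31216) - 19262 = (142 + 1/31216) - 19262 = 4432673/31216 - 19262 = -596849919/31216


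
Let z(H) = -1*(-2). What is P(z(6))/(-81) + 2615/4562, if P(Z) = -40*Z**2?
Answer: 941735/369522 ≈ 2.5485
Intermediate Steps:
z(H) = 2
P(z(6))/(-81) + 2615/4562 = -40*2**2/(-81) + 2615/4562 = -40*4*(-1/81) + 2615*(1/4562) = -160*(-1/81) + 2615/4562 = 160/81 + 2615/4562 = 941735/369522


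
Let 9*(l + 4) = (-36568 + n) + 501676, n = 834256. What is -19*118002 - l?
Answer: -21477670/9 ≈ -2.3864e+6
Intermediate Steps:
l = 1299328/9 (l = -4 + ((-36568 + 834256) + 501676)/9 = -4 + (797688 + 501676)/9 = -4 + (1/9)*1299364 = -4 + 1299364/9 = 1299328/9 ≈ 1.4437e+5)
-19*118002 - l = -19*118002 - 1*1299328/9 = -2242038 - 1299328/9 = -21477670/9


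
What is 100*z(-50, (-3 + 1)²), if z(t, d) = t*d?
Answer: -20000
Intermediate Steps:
z(t, d) = d*t
100*z(-50, (-3 + 1)²) = 100*((-3 + 1)²*(-50)) = 100*((-2)²*(-50)) = 100*(4*(-50)) = 100*(-200) = -20000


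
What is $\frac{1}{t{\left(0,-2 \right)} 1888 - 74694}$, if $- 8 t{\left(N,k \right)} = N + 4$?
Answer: $- \frac{1}{75638} \approx -1.3221 \cdot 10^{-5}$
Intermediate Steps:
$t{\left(N,k \right)} = - \frac{1}{2} - \frac{N}{8}$ ($t{\left(N,k \right)} = - \frac{N + 4}{8} = - \frac{4 + N}{8} = - \frac{1}{2} - \frac{N}{8}$)
$\frac{1}{t{\left(0,-2 \right)} 1888 - 74694} = \frac{1}{\left(- \frac{1}{2} - 0\right) 1888 - 74694} = \frac{1}{\left(- \frac{1}{2} + 0\right) 1888 - 74694} = \frac{1}{\left(- \frac{1}{2}\right) 1888 - 74694} = \frac{1}{-944 - 74694} = \frac{1}{-75638} = - \frac{1}{75638}$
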